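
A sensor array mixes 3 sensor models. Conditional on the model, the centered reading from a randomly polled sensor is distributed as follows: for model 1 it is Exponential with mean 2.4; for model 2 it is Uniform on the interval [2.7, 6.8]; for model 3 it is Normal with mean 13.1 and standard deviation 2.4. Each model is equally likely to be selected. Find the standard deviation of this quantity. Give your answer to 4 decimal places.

5.0387

Per component, 1: μ=2.4, E[X²]=11.52; 2: μ=4.75, E[X²]=23.9633; 3: μ=13.1, E[X²]=177.37.
E[X] = 0.333333·2.4 + 0.333333·4.75 + 0.333333·13.1 = 6.75.
E[X²] = 0.333333·11.52 + 0.333333·23.9633 + 0.333333·177.37 = 70.9511.
Var(X) = E[X²] − (E[X])² = 70.9511 − 45.5625 = 25.3886.
SD(X) = √25.3886 = 5.03871.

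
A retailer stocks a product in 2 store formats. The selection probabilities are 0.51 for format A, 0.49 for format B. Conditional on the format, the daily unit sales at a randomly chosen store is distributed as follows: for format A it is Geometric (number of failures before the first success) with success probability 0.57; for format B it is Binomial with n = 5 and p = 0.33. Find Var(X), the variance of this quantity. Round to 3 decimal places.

Per component, A: μ=0.754386, E[X²]=1.89258; B: μ=1.65, E[X²]=3.828.
E[X] = 0.51·0.754386 + 0.49·1.65 = 1.19324.
E[X²] = 0.51·1.89258 + 0.49·3.828 = 2.84094.
Var(X) = E[X²] − (E[X])² = 2.84094 − 1.42381 = 1.41712.

1.417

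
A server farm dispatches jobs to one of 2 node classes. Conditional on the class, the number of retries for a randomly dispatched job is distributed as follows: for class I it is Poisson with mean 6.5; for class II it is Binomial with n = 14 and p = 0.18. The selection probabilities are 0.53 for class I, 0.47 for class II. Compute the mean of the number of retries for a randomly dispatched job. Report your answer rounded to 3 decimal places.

4.629

Component means — I: 6.5; II: 2.52.
E[X] = 0.53·6.5 + 0.47·2.52 = 4.6294.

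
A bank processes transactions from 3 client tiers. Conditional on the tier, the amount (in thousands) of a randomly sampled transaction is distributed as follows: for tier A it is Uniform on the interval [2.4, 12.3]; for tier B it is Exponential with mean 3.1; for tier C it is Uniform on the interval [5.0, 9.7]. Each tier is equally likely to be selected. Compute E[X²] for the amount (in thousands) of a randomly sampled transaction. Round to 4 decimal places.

45.7578

For each component E[X²] = Var + (mean)², giving A: 62.19; B: 19.22; C: 55.8633.
Overall E[X²] = 0.333333·62.19 + 0.333333·19.22 + 0.333333·55.8633 = 45.7578.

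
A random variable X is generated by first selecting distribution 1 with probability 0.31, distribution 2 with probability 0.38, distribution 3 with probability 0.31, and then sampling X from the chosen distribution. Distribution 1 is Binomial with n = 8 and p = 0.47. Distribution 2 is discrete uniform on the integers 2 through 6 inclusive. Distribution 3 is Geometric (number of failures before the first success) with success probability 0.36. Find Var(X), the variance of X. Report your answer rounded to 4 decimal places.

3.8747

Per component, 1: μ=3.76, E[X²]=16.1304; 2: μ=4, E[X²]=18; 3: μ=1.77778, E[X²]=8.09877.
E[X] = 0.31·3.76 + 0.38·4 + 0.31·1.77778 = 3.23671.
E[X²] = 0.31·16.1304 + 0.38·18 + 0.31·8.09877 = 14.351.
Var(X) = E[X²] − (E[X])² = 14.351 − 10.4763 = 3.87474.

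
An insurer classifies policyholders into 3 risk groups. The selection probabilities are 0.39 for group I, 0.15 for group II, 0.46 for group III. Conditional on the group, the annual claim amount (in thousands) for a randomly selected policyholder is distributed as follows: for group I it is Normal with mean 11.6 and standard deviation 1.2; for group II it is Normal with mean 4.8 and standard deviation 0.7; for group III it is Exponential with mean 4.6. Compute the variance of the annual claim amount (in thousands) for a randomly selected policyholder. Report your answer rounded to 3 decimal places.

21.867

Per component, I: μ=11.6, E[X²]=136; II: μ=4.8, E[X²]=23.53; III: μ=4.6, E[X²]=42.32.
E[X] = 0.39·11.6 + 0.15·4.8 + 0.46·4.6 = 7.36.
E[X²] = 0.39·136 + 0.15·23.53 + 0.46·42.32 = 76.0367.
Var(X) = E[X²] − (E[X])² = 76.0367 − 54.1696 = 21.8671.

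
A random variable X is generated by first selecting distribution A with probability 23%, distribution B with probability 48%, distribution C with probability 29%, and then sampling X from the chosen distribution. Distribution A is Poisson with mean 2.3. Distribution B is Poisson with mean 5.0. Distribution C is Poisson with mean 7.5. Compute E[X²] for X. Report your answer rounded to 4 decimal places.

For each component E[X²] = Var + (mean)², giving A: 7.59; B: 30; C: 63.75.
Overall E[X²] = 0.23·7.59 + 0.48·30 + 0.29·63.75 = 34.6332.

34.6332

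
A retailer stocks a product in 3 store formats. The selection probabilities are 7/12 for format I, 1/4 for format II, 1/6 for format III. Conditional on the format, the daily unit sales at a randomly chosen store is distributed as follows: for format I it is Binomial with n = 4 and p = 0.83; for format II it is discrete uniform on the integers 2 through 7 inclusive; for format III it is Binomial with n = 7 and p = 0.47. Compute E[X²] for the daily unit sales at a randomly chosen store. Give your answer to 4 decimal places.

For each component E[X²] = Var + (mean)², giving I: 11.5868; II: 23.1667; III: 12.5678.
Overall E[X²] = 0.583333·11.5868 + 0.25·23.1667 + 0.166667·12.5678 = 14.6453.

14.6453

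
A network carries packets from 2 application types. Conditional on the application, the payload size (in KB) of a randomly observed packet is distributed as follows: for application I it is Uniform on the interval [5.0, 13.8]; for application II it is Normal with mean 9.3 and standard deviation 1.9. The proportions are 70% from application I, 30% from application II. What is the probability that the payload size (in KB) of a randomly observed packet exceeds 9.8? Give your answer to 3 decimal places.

Conditional on each application, P(X > 9.8): I: 0.454545; II: 0.396214.
By total probability, P(X > 9.8) = 0.7·0.454545 + 0.3·0.396214 = 0.437046.

0.437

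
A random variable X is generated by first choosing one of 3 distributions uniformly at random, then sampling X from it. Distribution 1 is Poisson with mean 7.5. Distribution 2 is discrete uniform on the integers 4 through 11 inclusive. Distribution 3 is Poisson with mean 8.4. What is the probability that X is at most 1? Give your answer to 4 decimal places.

0.0023

Conditional on each component, P(X ≤ 1): 1: 0.00470122; 2: 0; 3: 0.00211375.
By total probability, P(X ≤ 1) = 0.333333·0.00470122 + 0.333333·0 + 0.333333·0.00211375 = 0.00227166.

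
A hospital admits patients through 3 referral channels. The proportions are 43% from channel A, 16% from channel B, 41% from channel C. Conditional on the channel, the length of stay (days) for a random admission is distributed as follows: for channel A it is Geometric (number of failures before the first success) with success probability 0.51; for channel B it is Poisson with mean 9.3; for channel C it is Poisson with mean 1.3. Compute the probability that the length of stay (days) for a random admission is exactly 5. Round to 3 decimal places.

0.018

Conditional on each channel, P(X = 5): A: 0.0144062; B: 0.0530023; C: 0.00843243.
By total probability, P(X = 5) = 0.43·0.0144062 + 0.16·0.0530023 + 0.41·0.00843243 = 0.0181323.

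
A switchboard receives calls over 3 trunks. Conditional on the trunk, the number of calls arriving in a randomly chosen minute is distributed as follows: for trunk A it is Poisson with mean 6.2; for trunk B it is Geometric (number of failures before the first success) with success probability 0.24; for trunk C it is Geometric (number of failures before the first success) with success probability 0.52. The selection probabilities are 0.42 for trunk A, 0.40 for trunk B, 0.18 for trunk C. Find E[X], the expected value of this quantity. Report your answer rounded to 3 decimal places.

Component means — A: 6.2; B: 3.16667; C: 0.923077.
E[X] = 0.42·6.2 + 0.4·3.16667 + 0.18·0.923077 = 4.03682.

4.037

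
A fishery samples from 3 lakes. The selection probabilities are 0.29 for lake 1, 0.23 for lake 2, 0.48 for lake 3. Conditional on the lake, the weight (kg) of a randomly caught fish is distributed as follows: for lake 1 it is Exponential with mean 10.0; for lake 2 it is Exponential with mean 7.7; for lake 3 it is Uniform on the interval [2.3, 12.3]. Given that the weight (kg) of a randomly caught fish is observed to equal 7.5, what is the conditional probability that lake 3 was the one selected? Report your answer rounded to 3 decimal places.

0.658

Likelihoods f(7.5 | ·): 1: 0.0472367; 2: 0.0490338; 3: 0.1.
Posterior ∝ prior × likelihood. Numerator for 3: 0.48·0.1 = 0.048.
Normalizing constant: 0.29·0.0472367 + 0.23·0.0490338 + 0.48·0.1 = 0.0729764.
P(3 | observation) = 0.048 / 0.0729764 = 0.657747.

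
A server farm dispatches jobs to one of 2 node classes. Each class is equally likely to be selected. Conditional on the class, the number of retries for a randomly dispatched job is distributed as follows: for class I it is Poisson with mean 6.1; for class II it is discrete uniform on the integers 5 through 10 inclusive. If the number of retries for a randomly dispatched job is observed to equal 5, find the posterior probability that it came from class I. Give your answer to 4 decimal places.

0.4864

Likelihoods P(X=5 | ·): I: 0.15786; II: 0.166667.
Posterior ∝ prior × likelihood. Numerator for I: 0.5·0.15786 = 0.0789299.
Normalizing constant: 0.5·0.15786 + 0.5·0.166667 = 0.162263.
P(I | observation) = 0.0789299 / 0.162263 = 0.486431.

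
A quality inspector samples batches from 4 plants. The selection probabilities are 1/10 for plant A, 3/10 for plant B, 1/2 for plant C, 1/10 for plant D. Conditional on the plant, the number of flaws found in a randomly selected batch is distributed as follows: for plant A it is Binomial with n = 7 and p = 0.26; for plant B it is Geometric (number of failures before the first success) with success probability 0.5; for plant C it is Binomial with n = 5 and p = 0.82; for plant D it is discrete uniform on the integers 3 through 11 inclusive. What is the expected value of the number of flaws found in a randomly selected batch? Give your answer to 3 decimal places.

3.232

Component means — A: 1.82; B: 1; C: 4.1; D: 7.
E[X] = 0.1·1.82 + 0.3·1 + 0.5·4.1 + 0.1·7 = 3.232.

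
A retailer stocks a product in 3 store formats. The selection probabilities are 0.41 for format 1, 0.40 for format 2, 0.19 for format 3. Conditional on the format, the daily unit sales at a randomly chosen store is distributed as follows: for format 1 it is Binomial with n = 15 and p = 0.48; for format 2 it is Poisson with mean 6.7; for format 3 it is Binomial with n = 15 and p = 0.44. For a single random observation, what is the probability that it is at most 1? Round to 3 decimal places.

Conditional on each format, P(X ≤ 1): 1: 0.000815951; 2: 0.00947802; 3: 0.00213573.
By total probability, P(X ≤ 1) = 0.41·0.000815951 + 0.4·0.00947802 + 0.19·0.00213573 = 0.00453154.

0.005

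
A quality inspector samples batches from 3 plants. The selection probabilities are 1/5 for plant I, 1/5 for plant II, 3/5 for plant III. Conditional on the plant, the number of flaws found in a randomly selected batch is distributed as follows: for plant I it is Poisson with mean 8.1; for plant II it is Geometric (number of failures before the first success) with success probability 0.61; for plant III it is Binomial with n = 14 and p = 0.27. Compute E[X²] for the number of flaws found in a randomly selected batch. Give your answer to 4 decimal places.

For each component E[X²] = Var + (mean)², giving I: 73.71; II: 1.45687; III: 17.0478.
Overall E[X²] = 0.2·73.71 + 0.2·1.45687 + 0.6·17.0478 = 25.2621.

25.2621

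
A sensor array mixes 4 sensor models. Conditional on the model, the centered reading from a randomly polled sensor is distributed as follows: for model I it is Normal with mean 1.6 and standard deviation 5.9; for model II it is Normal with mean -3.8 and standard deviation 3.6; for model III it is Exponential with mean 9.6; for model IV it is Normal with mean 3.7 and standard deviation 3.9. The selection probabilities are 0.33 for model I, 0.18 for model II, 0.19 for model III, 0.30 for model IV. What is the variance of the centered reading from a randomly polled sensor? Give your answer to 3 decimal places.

Per component, I: μ=1.6, E[X²]=37.37; II: μ=-3.8, E[X²]=27.4; III: μ=9.6, E[X²]=184.32; IV: μ=3.7, E[X²]=28.9.
E[X] = 0.33·1.6 + 0.18·-3.8 + 0.19·9.6 + 0.3·3.7 = 2.778.
E[X²] = 0.33·37.37 + 0.18·27.4 + 0.19·184.32 + 0.3·28.9 = 60.9549.
Var(X) = E[X²] − (E[X])² = 60.9549 − 7.71728 = 53.2376.

53.238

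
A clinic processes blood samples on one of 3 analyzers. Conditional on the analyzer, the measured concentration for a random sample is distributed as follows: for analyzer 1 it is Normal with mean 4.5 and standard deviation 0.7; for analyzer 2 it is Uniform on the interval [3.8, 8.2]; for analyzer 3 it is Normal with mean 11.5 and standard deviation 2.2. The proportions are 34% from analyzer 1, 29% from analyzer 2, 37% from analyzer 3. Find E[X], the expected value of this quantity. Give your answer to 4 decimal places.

7.5250

Component means — 1: 4.5; 2: 6; 3: 11.5.
E[X] = 0.34·4.5 + 0.29·6 + 0.37·11.5 = 7.525.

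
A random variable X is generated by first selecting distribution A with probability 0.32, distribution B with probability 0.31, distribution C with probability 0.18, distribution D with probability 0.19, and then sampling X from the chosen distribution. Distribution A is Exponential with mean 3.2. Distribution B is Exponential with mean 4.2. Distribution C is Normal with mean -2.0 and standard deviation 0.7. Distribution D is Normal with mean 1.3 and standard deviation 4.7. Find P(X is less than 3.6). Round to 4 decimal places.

0.7052

Conditional on each component, P(X < 3.6): A: 0.675348; B: 0.575627; C: 1; D: 0.687707.
By total probability, P(X < 3.6) = 0.32·0.675348 + 0.31·0.575627 + 0.18·1 + 0.19·0.687707 = 0.70522.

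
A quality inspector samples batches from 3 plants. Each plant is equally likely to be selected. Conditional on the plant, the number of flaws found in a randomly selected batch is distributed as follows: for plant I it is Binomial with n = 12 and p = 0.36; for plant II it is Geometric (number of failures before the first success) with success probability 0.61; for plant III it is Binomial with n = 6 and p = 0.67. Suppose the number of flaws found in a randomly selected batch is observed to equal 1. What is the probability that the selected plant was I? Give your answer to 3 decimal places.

0.112

Likelihoods P(X=1 | ·): I: 0.031876; II: 0.2379; III: 0.0157324.
Posterior ∝ prior × likelihood. Numerator for I: 0.333333·0.031876 = 0.0106253.
Normalizing constant: 0.333333·0.031876 + 0.333333·0.2379 + 0.333333·0.0157324 = 0.0951695.
P(I | observation) = 0.0106253 / 0.0951695 = 0.111646.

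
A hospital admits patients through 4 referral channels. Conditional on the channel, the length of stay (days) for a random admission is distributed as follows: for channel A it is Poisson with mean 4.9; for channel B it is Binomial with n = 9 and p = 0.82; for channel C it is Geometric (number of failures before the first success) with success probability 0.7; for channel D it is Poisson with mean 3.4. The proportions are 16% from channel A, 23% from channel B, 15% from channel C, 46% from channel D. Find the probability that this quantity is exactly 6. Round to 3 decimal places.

0.090

Conditional on each channel, P(X = 6): A: 0.143153; B: 0.148929; C: 0.0005103; D: 0.0716044.
By total probability, P(X = 6) = 0.16·0.143153 + 0.23·0.148929 + 0.15·0.0005103 + 0.46·0.0716044 = 0.0901728.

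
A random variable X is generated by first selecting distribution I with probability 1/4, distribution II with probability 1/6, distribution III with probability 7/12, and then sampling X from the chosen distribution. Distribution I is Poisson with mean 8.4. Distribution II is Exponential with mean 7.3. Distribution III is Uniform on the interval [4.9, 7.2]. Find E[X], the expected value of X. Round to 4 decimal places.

6.8458

Component means — I: 8.4; II: 7.3; III: 6.05.
E[X] = 0.25·8.4 + 0.166667·7.3 + 0.583333·6.05 = 6.84583.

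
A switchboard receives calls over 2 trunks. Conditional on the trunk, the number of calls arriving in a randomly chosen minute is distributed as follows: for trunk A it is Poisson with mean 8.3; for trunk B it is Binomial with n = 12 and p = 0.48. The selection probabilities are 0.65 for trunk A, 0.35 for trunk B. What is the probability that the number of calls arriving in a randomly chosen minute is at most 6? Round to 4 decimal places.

0.4138

Conditional on each trunk, P(X ≤ 6): A: 0.278121; B: 0.665711.
By total probability, P(X ≤ 6) = 0.65·0.278121 + 0.35·0.665711 = 0.413777.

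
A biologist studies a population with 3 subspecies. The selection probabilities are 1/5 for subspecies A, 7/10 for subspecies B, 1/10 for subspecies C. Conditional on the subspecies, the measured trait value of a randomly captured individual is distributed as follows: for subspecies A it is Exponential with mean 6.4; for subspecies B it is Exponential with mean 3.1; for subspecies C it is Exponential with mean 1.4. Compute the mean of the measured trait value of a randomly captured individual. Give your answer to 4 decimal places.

3.5900

Component means — A: 6.4; B: 3.1; C: 1.4.
E[X] = 0.2·6.4 + 0.7·3.1 + 0.1·1.4 = 3.59.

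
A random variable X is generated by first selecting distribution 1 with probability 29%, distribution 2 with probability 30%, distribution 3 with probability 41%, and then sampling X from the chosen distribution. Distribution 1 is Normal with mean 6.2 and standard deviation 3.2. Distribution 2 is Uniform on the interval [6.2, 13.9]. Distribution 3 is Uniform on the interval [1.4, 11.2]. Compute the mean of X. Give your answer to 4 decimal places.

7.3960

Component means — 1: 6.2; 2: 10.05; 3: 6.3.
E[X] = 0.29·6.2 + 0.3·10.05 + 0.41·6.3 = 7.396.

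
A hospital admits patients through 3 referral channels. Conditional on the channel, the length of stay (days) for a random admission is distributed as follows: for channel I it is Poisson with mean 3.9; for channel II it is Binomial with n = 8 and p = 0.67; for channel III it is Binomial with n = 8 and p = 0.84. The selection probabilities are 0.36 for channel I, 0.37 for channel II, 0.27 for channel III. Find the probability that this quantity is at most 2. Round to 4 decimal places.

Conditional on each channel, P(X ≤ 2): I: 0.253125; II: 0.0186577; III: 0.000349932.
By total probability, P(X ≤ 2) = 0.36·0.253125 + 0.37·0.0186577 + 0.27·0.000349932 = 0.0981229.

0.0981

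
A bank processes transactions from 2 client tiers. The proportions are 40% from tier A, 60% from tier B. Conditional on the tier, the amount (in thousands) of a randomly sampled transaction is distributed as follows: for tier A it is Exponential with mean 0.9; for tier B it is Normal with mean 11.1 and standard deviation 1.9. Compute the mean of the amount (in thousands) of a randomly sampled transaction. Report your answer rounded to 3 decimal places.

Component means — A: 0.9; B: 11.1.
E[X] = 0.4·0.9 + 0.6·11.1 = 7.02.

7.020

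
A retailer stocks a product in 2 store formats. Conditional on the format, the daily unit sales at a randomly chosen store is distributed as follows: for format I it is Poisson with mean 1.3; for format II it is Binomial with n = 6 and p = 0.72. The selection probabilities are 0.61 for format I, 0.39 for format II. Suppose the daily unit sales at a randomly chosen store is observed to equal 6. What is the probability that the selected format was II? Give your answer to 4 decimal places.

Likelihoods P(X=6 | ·): I: 0.00182703; II: 0.139314.
Posterior ∝ prior × likelihood. Numerator for II: 0.39·0.139314 = 0.0543325.
Normalizing constant: 0.61·0.00182703 + 0.39·0.139314 = 0.055447.
P(II | observation) = 0.0543325 / 0.055447 = 0.9799.

0.9799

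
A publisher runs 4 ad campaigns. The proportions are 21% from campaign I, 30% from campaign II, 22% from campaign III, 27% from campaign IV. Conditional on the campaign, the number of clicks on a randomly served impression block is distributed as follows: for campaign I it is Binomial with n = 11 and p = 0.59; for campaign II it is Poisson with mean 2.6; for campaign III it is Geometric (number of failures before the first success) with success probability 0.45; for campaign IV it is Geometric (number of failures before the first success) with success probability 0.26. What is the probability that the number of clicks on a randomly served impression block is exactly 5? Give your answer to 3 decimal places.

Conditional on each campaign, P(X = 5): I: 0.156894; II: 0.0735394; III: 0.0226478; IV: 0.0576942.
By total probability, P(X = 5) = 0.21·0.156894 + 0.3·0.0735394 + 0.22·0.0226478 + 0.27·0.0576942 = 0.0755694.

0.076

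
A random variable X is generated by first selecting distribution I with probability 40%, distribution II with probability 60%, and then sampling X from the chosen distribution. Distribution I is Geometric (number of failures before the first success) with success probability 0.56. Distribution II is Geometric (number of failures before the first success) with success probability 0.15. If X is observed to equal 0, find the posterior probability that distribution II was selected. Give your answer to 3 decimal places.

0.287

Likelihoods P(X=0 | ·): I: 0.56; II: 0.15.
Posterior ∝ prior × likelihood. Numerator for II: 0.6·0.15 = 0.09.
Normalizing constant: 0.4·0.56 + 0.6·0.15 = 0.314.
P(II | observation) = 0.09 / 0.314 = 0.286624.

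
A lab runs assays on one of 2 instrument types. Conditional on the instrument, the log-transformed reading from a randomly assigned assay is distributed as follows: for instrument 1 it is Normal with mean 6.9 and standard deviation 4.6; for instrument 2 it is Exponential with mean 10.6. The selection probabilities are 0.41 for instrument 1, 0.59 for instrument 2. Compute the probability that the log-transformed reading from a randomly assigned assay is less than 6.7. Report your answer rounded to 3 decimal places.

0.474

Conditional on each instrument, P(X < 6.7): 1: 0.48266; 2: 0.468512.
By total probability, P(X < 6.7) = 0.41·0.48266 + 0.59·0.468512 = 0.474313.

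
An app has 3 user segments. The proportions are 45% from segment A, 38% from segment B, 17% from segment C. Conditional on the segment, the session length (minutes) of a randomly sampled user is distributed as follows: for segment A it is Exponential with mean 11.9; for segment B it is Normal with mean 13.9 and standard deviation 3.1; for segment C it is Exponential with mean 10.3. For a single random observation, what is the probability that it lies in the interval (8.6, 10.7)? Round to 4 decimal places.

Conditional on each segment, P(8.6 < X < 10.7): A: 0.0785336; B: 0.107313; C: 0.0800288.
By total probability, P(8.6 < X < 10.7) = 0.45·0.0785336 + 0.38·0.107313 + 0.17·0.0800288 = 0.0897239.

0.0897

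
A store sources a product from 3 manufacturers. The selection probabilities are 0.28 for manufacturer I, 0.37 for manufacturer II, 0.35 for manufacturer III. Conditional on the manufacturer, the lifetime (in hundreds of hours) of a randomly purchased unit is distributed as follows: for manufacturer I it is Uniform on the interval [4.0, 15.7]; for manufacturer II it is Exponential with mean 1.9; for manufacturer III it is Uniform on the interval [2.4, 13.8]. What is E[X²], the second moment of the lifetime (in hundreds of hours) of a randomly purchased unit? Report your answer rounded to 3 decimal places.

For each component E[X²] = Var + (mean)², giving I: 108.43; II: 7.22; III: 76.44.
Overall E[X²] = 0.28·108.43 + 0.37·7.22 + 0.35·76.44 = 59.7858.

59.786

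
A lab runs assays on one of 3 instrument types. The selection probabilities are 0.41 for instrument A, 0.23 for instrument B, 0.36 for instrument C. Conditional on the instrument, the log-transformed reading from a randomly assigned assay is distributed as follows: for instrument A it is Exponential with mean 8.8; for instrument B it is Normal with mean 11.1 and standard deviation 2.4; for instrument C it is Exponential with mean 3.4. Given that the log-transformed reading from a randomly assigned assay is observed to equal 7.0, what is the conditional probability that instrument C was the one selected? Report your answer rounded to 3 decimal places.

Likelihoods f(7.0 | ·): A: 0.0512927; B: 0.0386345; C: 0.0375306.
Posterior ∝ prior × likelihood. Numerator for C: 0.36·0.0375306 = 0.013511.
Normalizing constant: 0.41·0.0512927 + 0.23·0.0386345 + 0.36·0.0375306 = 0.043427.
P(C | observation) = 0.013511 / 0.043427 = 0.31112.

0.311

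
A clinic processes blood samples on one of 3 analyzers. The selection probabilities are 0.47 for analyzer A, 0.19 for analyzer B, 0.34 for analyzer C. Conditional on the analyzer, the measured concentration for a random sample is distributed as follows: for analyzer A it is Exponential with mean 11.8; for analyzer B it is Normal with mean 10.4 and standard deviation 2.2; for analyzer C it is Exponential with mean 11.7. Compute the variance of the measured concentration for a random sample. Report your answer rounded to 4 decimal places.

113.1908

Per component, A: μ=11.8, E[X²]=278.48; B: μ=10.4, E[X²]=113; C: μ=11.7, E[X²]=273.78.
E[X] = 0.47·11.8 + 0.19·10.4 + 0.34·11.7 = 11.5.
E[X²] = 0.47·278.48 + 0.19·113 + 0.34·273.78 = 245.441.
Var(X) = E[X²] − (E[X])² = 245.441 − 132.25 = 113.191.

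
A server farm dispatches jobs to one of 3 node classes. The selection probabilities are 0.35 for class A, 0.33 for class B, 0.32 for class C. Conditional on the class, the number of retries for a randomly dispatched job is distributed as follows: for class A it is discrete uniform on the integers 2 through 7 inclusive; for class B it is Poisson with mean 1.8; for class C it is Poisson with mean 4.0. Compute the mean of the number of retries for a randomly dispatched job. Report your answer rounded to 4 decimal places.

Component means — A: 4.5; B: 1.8; C: 4.
E[X] = 0.35·4.5 + 0.33·1.8 + 0.32·4 = 3.449.

3.4490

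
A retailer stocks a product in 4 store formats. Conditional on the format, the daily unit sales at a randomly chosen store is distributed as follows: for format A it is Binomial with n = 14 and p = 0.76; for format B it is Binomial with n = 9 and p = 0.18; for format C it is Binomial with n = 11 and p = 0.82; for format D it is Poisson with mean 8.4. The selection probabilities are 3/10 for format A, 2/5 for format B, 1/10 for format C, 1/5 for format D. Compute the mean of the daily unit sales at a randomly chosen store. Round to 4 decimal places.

6.4220

Component means — A: 10.64; B: 1.62; C: 9.02; D: 8.4.
E[X] = 0.3·10.64 + 0.4·1.62 + 0.1·9.02 + 0.2·8.4 = 6.422.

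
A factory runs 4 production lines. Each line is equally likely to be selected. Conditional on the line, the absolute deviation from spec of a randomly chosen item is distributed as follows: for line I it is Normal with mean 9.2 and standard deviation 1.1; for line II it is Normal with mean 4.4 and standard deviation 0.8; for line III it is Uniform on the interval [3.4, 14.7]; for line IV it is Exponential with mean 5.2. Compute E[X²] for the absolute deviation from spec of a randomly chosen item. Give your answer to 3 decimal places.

For each component E[X²] = Var + (mean)², giving I: 85.85; II: 20; III: 92.5433; IV: 54.08.
Overall E[X²] = 0.25·85.85 + 0.25·20 + 0.25·92.5433 + 0.25·54.08 = 63.1183.

63.118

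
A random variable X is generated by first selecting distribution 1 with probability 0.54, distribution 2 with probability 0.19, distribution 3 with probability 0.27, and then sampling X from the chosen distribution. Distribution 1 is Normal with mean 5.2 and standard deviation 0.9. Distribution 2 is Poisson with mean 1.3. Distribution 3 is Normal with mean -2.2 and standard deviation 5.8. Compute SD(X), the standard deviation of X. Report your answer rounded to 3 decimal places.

Per component, 1: μ=5.2, E[X²]=27.85; 2: μ=1.3, E[X²]=2.99; 3: μ=-2.2, E[X²]=38.48.
E[X] = 0.54·5.2 + 0.19·1.3 + 0.27·-2.2 = 2.461.
E[X²] = 0.54·27.85 + 0.19·2.99 + 0.27·38.48 = 25.9967.
Var(X) = E[X²] − (E[X])² = 25.9967 − 6.05652 = 19.9402.
SD(X) = √19.9402 = 4.46544.

4.465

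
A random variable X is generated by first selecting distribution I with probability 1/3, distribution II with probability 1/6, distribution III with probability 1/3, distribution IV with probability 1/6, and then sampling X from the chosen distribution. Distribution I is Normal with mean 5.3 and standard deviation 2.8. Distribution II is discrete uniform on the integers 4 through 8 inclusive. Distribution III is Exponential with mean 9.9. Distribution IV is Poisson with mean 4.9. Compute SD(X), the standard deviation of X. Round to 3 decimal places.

6.410

Per component, I: μ=5.3, E[X²]=35.93; II: μ=6, E[X²]=38; III: μ=9.9, E[X²]=196.02; IV: μ=4.9, E[X²]=28.91.
E[X] = 0.333333·5.3 + 0.166667·6 + 0.333333·9.9 + 0.166667·4.9 = 6.88333.
E[X²] = 0.333333·35.93 + 0.166667·38 + 0.333333·196.02 + 0.166667·28.91 = 88.4683.
Var(X) = E[X²] − (E[X])² = 88.4683 − 47.3803 = 41.0881.
SD(X) = √41.0881 = 6.41.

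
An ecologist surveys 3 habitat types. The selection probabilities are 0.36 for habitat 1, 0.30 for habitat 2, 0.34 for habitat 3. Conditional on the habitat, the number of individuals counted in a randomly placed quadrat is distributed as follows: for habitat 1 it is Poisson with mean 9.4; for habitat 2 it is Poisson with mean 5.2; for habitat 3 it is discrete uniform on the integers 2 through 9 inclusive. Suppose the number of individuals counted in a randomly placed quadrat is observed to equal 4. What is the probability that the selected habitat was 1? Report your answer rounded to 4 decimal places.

Likelihoods P(X=4 | ·): 1: 0.0269111; 2: 0.168063; 3: 0.125.
Posterior ∝ prior × likelihood. Numerator for 1: 0.36·0.0269111 = 0.00968801.
Normalizing constant: 0.36·0.0269111 + 0.3·0.168063 + 0.34·0.125 = 0.102607.
P(1 | observation) = 0.00968801 / 0.102607 = 0.0944188.

0.0944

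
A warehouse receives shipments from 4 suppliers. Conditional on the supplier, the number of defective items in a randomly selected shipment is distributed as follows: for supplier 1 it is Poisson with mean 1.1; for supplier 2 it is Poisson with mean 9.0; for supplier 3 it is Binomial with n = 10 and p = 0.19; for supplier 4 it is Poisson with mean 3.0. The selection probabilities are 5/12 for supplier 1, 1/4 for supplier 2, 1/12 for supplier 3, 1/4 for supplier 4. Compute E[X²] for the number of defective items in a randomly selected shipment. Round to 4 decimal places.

26.8916

For each component E[X²] = Var + (mean)², giving 1: 2.31; 2: 90; 3: 5.149; 4: 12.
Overall E[X²] = 0.416667·2.31 + 0.25·90 + 0.0833333·5.149 + 0.25·12 = 26.8916.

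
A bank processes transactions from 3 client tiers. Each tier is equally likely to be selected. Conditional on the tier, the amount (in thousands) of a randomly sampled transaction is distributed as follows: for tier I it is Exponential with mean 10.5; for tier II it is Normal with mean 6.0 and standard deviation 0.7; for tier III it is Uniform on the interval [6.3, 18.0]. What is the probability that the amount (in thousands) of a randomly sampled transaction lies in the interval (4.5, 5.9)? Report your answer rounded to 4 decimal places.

0.1695

Conditional on each tier, P(4.5 < X < 5.9): I: 0.081317; II: 0.427139; III: 0.
By total probability, P(4.5 < X < 5.9) = 0.333333·0.081317 + 0.333333·0.427139 + 0.333333·0 = 0.169485.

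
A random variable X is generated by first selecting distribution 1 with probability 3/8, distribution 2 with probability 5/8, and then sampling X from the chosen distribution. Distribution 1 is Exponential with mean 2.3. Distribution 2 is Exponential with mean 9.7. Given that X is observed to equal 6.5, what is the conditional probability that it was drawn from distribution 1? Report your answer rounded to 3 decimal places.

Likelihoods f(6.5 | ·): 1: 0.0257584; 2: 0.052748.
Posterior ∝ prior × likelihood. Numerator for 1: 0.375·0.0257584 = 0.00965938.
Normalizing constant: 0.375·0.0257584 + 0.625·0.052748 = 0.0426269.
P(1 | observation) = 0.00965938 / 0.0426269 = 0.226603.

0.227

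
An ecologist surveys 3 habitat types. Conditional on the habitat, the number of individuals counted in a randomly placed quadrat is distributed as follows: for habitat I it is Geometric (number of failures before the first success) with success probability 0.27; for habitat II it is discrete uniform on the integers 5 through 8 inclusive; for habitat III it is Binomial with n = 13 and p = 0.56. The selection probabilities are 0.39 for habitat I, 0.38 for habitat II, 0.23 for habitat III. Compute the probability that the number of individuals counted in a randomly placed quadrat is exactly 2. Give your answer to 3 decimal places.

Conditional on each habitat, P(X = 2): I: 0.143883; II: 0; III: 0.00292718.
By total probability, P(X = 2) = 0.39·0.143883 + 0.38·0 + 0.23·0.00292718 = 0.0567876.

0.057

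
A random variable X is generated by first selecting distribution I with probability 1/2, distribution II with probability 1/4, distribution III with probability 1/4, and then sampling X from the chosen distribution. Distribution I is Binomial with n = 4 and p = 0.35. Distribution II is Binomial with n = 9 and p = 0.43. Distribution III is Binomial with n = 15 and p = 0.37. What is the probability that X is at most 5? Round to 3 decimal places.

Conditional on each component, P(X ≤ 5): I: 1; II: 0.863372; III: 0.498927.
By total probability, P(X ≤ 5) = 0.5·1 + 0.25·0.863372 + 0.25·0.498927 = 0.840575.

0.841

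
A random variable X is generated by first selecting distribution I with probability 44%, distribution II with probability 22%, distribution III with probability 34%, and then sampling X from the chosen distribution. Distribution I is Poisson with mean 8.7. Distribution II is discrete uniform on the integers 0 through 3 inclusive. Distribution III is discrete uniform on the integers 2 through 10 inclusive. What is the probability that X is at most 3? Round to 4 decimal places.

0.3071

Conditional on each component, P(X ≤ 3): I: 0.0262032; II: 1; III: 0.222222.
By total probability, P(X ≤ 3) = 0.44·0.0262032 + 0.22·1 + 0.34·0.222222 = 0.307085.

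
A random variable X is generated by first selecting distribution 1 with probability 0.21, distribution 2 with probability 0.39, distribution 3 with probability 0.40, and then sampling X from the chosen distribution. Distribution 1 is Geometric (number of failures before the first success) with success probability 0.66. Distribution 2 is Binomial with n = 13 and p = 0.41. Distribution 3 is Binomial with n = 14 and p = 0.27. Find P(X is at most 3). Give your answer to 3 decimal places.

Conditional on each component, P(X ≤ 3): 1: 0.986637; 2: 0.150821; 3: 0.452103.
By total probability, P(X ≤ 3) = 0.21·0.986637 + 0.39·0.150821 + 0.4·0.452103 = 0.446855.

0.447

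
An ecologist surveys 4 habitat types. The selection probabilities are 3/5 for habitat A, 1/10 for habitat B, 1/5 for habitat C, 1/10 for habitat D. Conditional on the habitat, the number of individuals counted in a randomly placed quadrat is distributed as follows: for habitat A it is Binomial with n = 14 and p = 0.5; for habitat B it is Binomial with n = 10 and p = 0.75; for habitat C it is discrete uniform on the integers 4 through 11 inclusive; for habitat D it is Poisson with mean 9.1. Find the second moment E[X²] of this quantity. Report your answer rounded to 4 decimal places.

58.8035

For each component E[X²] = Var + (mean)², giving A: 52.5; B: 58.125; C: 61.5; D: 91.91.
Overall E[X²] = 0.6·52.5 + 0.1·58.125 + 0.2·61.5 + 0.1·91.91 = 58.8035.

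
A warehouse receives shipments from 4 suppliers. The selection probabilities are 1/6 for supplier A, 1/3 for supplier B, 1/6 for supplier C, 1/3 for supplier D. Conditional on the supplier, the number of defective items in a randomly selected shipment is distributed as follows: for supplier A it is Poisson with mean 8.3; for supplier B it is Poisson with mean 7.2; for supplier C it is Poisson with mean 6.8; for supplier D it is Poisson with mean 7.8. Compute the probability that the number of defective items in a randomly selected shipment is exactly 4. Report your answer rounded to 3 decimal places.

Conditional on each supplier, P(X = 4): A: 0.0491425; B: 0.0835985; C: 0.0992252; D: 0.0631932.
By total probability, P(X = 4) = 0.166667·0.0491425 + 0.333333·0.0835985 + 0.166667·0.0992252 + 0.333333·0.0631932 = 0.0736585.

0.074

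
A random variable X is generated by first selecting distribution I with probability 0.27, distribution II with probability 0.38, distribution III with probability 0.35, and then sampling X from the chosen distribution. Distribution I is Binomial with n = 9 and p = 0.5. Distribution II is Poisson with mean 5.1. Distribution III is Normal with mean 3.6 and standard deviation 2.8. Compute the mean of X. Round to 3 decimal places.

4.413

Component means — I: 4.5; II: 5.1; III: 3.6.
E[X] = 0.27·4.5 + 0.38·5.1 + 0.35·3.6 = 4.413.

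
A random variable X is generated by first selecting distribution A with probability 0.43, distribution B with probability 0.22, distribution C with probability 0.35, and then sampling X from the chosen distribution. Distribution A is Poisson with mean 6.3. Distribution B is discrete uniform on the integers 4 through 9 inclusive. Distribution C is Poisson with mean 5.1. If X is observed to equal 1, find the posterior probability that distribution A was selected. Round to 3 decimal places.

0.314

Likelihoods P(X=1 | ·): A: 0.0115687; B: 0; C: 0.0310934.
Posterior ∝ prior × likelihood. Numerator for A: 0.43·0.0115687 = 0.00497455.
Normalizing constant: 0.43·0.0115687 + 0.22·0 + 0.35·0.0310934 = 0.0158572.
P(A | observation) = 0.00497455 / 0.0158572 = 0.313708.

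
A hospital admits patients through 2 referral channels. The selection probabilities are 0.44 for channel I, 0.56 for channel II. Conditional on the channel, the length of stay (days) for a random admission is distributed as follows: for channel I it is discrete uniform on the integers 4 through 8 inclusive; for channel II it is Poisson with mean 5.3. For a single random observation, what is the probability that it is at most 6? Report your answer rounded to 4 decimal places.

0.6656

Conditional on each channel, P(X ≤ 6): I: 0.6; II: 0.717134.
By total probability, P(X ≤ 6) = 0.44·0.6 + 0.56·0.717134 = 0.665595.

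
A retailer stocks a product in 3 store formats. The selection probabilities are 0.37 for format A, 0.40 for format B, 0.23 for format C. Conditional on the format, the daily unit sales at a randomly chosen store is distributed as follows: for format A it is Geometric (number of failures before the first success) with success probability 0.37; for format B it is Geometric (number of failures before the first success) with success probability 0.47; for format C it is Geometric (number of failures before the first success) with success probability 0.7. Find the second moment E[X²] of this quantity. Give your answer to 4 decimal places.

4.4268

For each component E[X²] = Var + (mean)², giving A: 7.5011; B: 3.67089; C: 0.795918.
Overall E[X²] = 0.37·7.5011 + 0.4·3.67089 + 0.23·0.795918 = 4.42682.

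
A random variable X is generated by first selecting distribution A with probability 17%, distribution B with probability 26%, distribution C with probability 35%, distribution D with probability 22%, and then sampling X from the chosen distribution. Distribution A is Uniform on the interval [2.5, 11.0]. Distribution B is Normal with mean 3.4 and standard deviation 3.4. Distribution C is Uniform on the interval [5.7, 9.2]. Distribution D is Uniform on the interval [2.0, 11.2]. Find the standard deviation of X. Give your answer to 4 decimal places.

Per component, A: μ=6.75, E[X²]=51.5833; B: μ=3.4, E[X²]=23.12; C: μ=7.45, E[X²]=56.5233; D: μ=6.6, E[X²]=50.6133.
E[X] = 0.17·6.75 + 0.26·3.4 + 0.35·7.45 + 0.22·6.6 = 6.091.
E[X²] = 0.17·51.5833 + 0.26·23.12 + 0.35·56.5233 + 0.22·50.6133 = 45.6985.
Var(X) = E[X²] − (E[X])² = 45.6985 − 37.1003 = 8.59819.
SD(X) = √8.59819 = 2.93227.

2.9323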